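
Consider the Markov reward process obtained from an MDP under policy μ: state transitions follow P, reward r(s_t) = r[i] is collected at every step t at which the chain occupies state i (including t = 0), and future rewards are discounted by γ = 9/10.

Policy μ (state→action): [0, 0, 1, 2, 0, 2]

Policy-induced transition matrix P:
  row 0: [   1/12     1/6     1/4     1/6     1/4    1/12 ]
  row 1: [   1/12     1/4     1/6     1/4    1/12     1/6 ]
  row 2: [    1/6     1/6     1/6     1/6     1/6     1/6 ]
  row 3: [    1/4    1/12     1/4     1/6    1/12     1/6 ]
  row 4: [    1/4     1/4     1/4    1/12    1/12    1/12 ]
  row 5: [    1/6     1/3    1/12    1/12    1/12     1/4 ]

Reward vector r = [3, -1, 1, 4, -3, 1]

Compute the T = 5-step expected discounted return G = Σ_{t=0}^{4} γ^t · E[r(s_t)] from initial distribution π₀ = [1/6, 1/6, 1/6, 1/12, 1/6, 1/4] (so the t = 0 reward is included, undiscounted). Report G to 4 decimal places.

t=0: π = [0.1667, 0.1667, 0.1667, 0.0833, 0.1667, 0.2500], E[r] = 0.5833, γ^t·E[r] = 0.583333, running G = 0.583333
t=1: π = [0.1597, 0.2292, 0.1806, 0.1458, 0.1250, 0.1597], E[r] = 0.7986, γ^t·E[r] = 0.718750, running G = 1.302083
t=2: π = [0.1568, 0.2106, 0.1892, 0.1620, 0.1250, 0.1563], E[r] = 0.8785, γ^t·E[r] = 0.711563, running G = 2.013646
t=3: π = [0.1600, 0.2072, 0.1906, 0.1608, 0.1252, 0.1562], E[r] = 0.8870, γ^t·E[r] = 0.646594, running G = 2.660240
t=4: π = [0.1599, 0.2070, 0.1908, 0.1605, 0.1259, 0.1559], E[r] = 0.8837, γ^t·E[r] = 0.579809, running G = 3.240049

G = 3.2400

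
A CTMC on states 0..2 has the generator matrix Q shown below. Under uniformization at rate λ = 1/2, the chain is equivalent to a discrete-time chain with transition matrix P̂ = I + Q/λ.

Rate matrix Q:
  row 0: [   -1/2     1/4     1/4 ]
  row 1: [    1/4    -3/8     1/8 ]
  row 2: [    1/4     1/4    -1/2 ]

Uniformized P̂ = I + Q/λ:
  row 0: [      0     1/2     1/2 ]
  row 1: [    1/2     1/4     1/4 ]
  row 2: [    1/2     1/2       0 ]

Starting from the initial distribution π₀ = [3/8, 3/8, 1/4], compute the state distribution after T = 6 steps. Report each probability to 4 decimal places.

π = [0.3340, 0.4000, 0.2660]

t=0: π = [0.3750, 0.3750, 0.2500]
t=1: π = [0.3125, 0.4063, 0.2813]
t=2: π = [0.3438, 0.3984, 0.2578]
t=3: π = [0.3281, 0.4004, 0.2715]
t=4: π = [0.3359, 0.3999, 0.2642]
t=5: π = [0.3320, 0.4000, 0.2679]
t=6: π = [0.3340, 0.4000, 0.2660]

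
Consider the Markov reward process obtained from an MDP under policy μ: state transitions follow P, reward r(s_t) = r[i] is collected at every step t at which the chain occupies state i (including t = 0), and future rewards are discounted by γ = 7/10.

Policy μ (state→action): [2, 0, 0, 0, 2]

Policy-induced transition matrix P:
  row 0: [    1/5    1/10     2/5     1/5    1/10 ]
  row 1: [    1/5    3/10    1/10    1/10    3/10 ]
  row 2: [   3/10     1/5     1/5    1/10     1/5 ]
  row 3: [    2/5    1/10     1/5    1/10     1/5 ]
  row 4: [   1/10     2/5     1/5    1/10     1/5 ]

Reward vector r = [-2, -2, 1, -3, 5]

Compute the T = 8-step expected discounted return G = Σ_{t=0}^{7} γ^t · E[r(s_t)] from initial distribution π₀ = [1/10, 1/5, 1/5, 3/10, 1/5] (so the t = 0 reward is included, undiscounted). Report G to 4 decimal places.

G = -0.4108

t=0: π = [0.1000, 0.2000, 0.2000, 0.3000, 0.2000], E[r] = -0.3000, γ^t·E[r] = -0.300000, running G = -0.300000
t=1: π = [0.2600, 0.2200, 0.2000, 0.1100, 0.2100], E[r] = -0.0400, γ^t·E[r] = -0.028000, running G = -0.328000
t=2: π = [0.2210, 0.2270, 0.2300, 0.1260, 0.1960], E[r] = -0.0640, γ^t·E[r] = -0.031360, running G = -0.359360
t=3: π = [0.2286, 0.2272, 0.2215, 0.1221, 0.2006], E[r] = -0.0534, γ^t·E[r] = -0.018316, running G = -0.377676
t=4: π = [0.2265, 0.2278, 0.2230, 0.1229, 0.1999], E[r] = -0.0548, γ^t·E[r] = -0.013167, running G = -0.390843
t=5: π = [0.2269, 0.2278, 0.2225, 0.1227, 0.2001], E[r] = -0.0542, γ^t·E[r] = -0.009108, running G = -0.399952
t=6: π = [0.2268, 0.2279, 0.2226, 0.1227, 0.2001], E[r] = -0.0543, γ^t·E[r] = -0.006383, running G = -0.406334
t=7: π = [0.2268, 0.2279, 0.2226, 0.1227, 0.2001], E[r] = -0.0542, γ^t·E[r] = -0.004465, running G = -0.410799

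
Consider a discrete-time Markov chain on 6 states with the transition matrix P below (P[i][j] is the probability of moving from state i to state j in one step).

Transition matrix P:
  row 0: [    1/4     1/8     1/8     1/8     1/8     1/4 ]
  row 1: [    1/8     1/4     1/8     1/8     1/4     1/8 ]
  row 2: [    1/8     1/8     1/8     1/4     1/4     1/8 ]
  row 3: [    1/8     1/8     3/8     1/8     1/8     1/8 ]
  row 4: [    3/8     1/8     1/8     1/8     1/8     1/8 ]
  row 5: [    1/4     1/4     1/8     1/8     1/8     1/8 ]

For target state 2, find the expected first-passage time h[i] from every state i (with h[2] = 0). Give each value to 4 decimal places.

h = [6.4000, 6.4000, 0.0000, 4.8000, 6.4000, 6.4000]

First-step conditioning: h[2] = 0; for i ≠ 2, h[i] = 1 + Σ_k P[i][k]·h[k].
  h[0] = 1 + 1/4·h[0] + 1/8·h[1] + 1/8·h[3] + 1/8·h[4] + 1/4·h[5]
  h[1] = 1 + 1/8·h[0] + 1/4·h[1] + 1/8·h[3] + 1/4·h[4] + 1/8·h[5]
  h[3] = 1 + 1/8·h[0] + 1/8·h[1] + 1/8·h[3] + 1/8·h[4] + 1/8·h[5]
  h[4] = 1 + 3/8·h[0] + 1/8·h[1] + 1/8·h[3] + 1/8·h[4] + 1/8·h[5]
  h[5] = 1 + 1/4·h[0] + 1/4·h[1] + 1/8·h[3] + 1/8·h[4] + 1/8·h[5]
Solving the 5×5 linear system over states ≠ 2 gives exactly h = [32/5, 32/5, 0, 24/5, 32/5, 32/5] (h[2] = 0 is the target).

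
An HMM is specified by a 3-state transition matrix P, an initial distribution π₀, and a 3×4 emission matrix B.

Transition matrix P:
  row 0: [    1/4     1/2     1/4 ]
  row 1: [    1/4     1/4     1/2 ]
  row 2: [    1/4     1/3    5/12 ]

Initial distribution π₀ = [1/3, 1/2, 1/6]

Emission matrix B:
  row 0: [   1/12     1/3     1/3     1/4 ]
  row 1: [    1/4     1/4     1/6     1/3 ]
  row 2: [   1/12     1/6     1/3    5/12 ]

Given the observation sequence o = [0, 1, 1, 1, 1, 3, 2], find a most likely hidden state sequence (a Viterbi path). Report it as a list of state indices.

t=0: δ = [2.778e-02, 1.250e-01, 1.389e-02]  (obs o_0=0)
t=1: δ = [1.042e-02, 7.812e-03, 1.042e-02]  ψ = [1, 1, 1]  (obs o_1=1)
t=2: δ = [8.681e-04, 1.302e-03, 7.234e-04]  ψ = [0, 0, 2]  (obs o_2=1)
t=3: δ = [1.085e-04, 1.085e-04, 1.085e-04]  ψ = [1, 0, 1]  (obs o_3=1)
t=4: δ = [9.042e-06, 1.356e-05, 9.042e-06]  ψ = [0, 0, 1]  (obs o_4=1)
t=5: δ = [8.477e-07, 1.507e-06, 2.826e-06]  ψ = [1, 0, 1]  (obs o_5=3)
t=6: δ = [2.355e-07, 1.570e-07, 3.925e-07]  ψ = [2, 2, 2]  (obs o_6=2)
backtrack: best end state = 2; path = [1, 0, 1, 0, 1, 2, 2]

path = [1, 0, 1, 0, 1, 2, 2]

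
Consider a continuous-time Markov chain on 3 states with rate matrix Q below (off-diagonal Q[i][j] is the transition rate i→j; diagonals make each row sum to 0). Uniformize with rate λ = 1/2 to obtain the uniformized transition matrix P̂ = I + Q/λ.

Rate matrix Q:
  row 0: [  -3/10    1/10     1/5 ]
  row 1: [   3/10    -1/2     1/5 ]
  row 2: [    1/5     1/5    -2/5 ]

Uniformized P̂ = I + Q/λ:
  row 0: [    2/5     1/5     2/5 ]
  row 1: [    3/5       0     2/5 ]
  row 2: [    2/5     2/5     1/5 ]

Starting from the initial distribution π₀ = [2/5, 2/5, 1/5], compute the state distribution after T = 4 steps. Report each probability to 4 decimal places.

t=0: π = [0.4000, 0.4000, 0.2000]
t=1: π = [0.4800, 0.1600, 0.3600]
t=2: π = [0.4320, 0.2400, 0.3280]
t=3: π = [0.4480, 0.2176, 0.3344]
t=4: π = [0.4435, 0.2234, 0.3331]

π = [0.4435, 0.2234, 0.3331]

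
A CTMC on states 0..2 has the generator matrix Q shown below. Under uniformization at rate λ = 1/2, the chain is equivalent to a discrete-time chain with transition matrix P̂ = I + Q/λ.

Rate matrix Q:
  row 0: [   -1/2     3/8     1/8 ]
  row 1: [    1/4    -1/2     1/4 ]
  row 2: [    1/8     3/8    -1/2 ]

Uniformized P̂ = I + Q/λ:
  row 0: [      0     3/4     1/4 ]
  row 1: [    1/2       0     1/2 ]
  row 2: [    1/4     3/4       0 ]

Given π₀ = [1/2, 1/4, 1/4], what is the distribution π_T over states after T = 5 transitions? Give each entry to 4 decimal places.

t=0: π = [0.5000, 0.2500, 0.2500]
t=1: π = [0.1875, 0.5625, 0.2500]
t=2: π = [0.3438, 0.3281, 0.3281]
t=3: π = [0.2461, 0.5039, 0.2500]
t=4: π = [0.3145, 0.3721, 0.3135]
t=5: π = [0.2644, 0.4709, 0.2646]

π = [0.2644, 0.4709, 0.2646]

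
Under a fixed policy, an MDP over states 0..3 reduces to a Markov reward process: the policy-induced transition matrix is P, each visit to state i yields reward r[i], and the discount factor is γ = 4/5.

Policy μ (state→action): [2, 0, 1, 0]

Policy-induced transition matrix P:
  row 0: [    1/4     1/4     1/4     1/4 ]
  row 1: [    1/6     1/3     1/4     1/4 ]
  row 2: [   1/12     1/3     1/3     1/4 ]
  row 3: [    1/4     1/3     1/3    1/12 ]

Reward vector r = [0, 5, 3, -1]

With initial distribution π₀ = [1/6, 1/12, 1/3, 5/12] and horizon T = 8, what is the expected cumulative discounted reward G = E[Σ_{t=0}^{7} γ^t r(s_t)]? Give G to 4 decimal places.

G = 8.2030

t=0: π = [0.1667, 0.0833, 0.3333, 0.4167], E[r] = 1.0000, γ^t·E[r] = 1.000000, running G = 1.000000
t=1: π = [0.1875, 0.3194, 0.3125, 0.1806], E[r] = 2.3542, γ^t·E[r] = 1.883333, running G = 2.883333
t=2: π = [0.1713, 0.3177, 0.2911, 0.2199], E[r] = 2.2419, γ^t·E[r] = 1.434815, running G = 4.318148
t=3: π = [0.1750, 0.3191, 0.2926, 0.2133], E[r] = 2.2597, γ^t·E[r] = 1.156963, running G = 5.475111
t=4: π = [0.1746, 0.3187, 0.2922, 0.2144], E[r] = 2.2558, γ^t·E[r] = 0.923970, running G = 6.399081
t=5: π = [0.1747, 0.3188, 0.2922, 0.2143], E[r] = 2.2563, γ^t·E[r] = 0.739340, running G = 7.138422
t=6: π = [0.1747, 0.3188, 0.2922, 0.2143], E[r] = 2.2562, γ^t·E[r] = 0.591446, running G = 7.729867
t=7: π = [0.1747, 0.3188, 0.2922, 0.2143], E[r] = 2.2562, γ^t·E[r] = 0.473160, running G = 8.203027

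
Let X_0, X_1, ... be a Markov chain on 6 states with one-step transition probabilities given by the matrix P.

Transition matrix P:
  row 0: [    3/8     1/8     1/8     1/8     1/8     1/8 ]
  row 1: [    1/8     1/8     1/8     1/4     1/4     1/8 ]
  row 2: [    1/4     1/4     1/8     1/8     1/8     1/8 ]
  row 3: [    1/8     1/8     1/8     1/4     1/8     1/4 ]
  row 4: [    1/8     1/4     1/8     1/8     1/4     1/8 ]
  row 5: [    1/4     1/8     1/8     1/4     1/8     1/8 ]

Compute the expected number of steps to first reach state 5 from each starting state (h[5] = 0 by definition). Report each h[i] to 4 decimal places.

h = [6.8616, 6.7368, 6.8460, 5.8814, 6.8438, 0.0000]

First-step conditioning: h[5] = 0; for i ≠ 5, h[i] = 1 + Σ_k P[i][k]·h[k].
  h[0] = 1 + 3/8·h[0] + 1/8·h[1] + 1/8·h[2] + 1/8·h[3] + 1/8·h[4]
  h[1] = 1 + 1/8·h[0] + 1/8·h[1] + 1/8·h[2] + 1/4·h[3] + 1/4·h[4]
  h[2] = 1 + 1/4·h[0] + 1/4·h[1] + 1/8·h[2] + 1/8·h[3] + 1/8·h[4]
  h[3] = 1 + 1/8·h[0] + 1/8·h[1] + 1/8·h[2] + 1/4·h[3] + 1/8·h[4]
  h[4] = 1 + 1/8·h[0] + 1/4·h[1] + 1/8·h[2] + 1/8·h[3] + 1/4·h[4]
Solving the 5×5 linear system over states ≠ 5 gives exactly h = [3520/513, 128/19, 3512/513, 7040/1197, 8192/1197, 0] (h[5] = 0 is the target).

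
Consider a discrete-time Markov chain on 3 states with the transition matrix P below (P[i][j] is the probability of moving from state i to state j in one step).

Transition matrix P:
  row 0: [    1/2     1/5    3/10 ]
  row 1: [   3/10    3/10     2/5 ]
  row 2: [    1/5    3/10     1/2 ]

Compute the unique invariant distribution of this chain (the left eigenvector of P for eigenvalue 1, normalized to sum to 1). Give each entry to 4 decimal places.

π = [0.3239, 0.2676, 0.4085]

Balance equations π_j = Σ_i π_i·P[i][j]:
  π_0 = 1/2·π_0 + 3/10·π_1 + 1/5·π_2
  π_1 = 1/5·π_0 + 3/10·π_1 + 3/10·π_2
  normalize: π_0 + π_1 + π_2 = 1
Solving the linear system gives exactly π = [23/71, 19/71, 29/71].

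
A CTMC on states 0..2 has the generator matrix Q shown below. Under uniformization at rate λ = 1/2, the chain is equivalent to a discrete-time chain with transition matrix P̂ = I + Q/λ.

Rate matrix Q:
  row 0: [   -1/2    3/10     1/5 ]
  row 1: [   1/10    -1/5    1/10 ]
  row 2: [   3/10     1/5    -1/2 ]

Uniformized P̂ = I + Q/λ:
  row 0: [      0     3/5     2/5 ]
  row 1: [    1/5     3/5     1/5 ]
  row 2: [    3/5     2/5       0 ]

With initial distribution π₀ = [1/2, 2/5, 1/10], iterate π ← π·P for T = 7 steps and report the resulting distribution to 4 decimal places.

π = [0.2340, 0.5592, 0.2068]

t=0: π = [0.5000, 0.4000, 0.1000]
t=1: π = [0.1400, 0.5800, 0.2800]
t=2: π = [0.2840, 0.5440, 0.1720]
t=3: π = [0.2120, 0.5656, 0.2224]
t=4: π = [0.2466, 0.5555, 0.1979]
t=5: π = [0.2299, 0.5604, 0.2097]
t=6: π = [0.2379, 0.5581, 0.2040]
t=7: π = [0.2340, 0.5592, 0.2068]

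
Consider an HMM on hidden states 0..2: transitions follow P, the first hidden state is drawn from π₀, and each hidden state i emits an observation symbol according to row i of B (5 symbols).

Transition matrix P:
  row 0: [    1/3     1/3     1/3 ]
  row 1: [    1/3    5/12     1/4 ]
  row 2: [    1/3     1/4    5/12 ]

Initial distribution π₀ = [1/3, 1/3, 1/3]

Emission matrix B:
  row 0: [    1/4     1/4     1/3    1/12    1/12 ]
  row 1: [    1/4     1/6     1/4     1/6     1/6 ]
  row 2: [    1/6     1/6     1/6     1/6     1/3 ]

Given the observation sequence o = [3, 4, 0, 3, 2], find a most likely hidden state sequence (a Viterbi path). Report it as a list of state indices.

t=0: δ = [2.778e-02, 5.556e-02, 5.556e-02]  (obs o_0=3)
t=1: δ = [1.543e-03, 3.858e-03, 7.716e-03]  ψ = [1, 1, 2]  (obs o_1=4)
t=2: δ = [6.430e-04, 4.823e-04, 5.358e-04]  ψ = [2, 2, 2]  (obs o_2=0)
t=3: δ = [1.786e-05, 3.572e-05, 3.721e-05]  ψ = [0, 0, 2]  (obs o_3=3)
t=4: δ = [4.135e-06, 3.721e-06, 2.584e-06]  ψ = [2, 1, 2]  (obs o_4=2)
backtrack: best end state = 0; path = [2, 2, 2, 2, 0]

path = [2, 2, 2, 2, 0]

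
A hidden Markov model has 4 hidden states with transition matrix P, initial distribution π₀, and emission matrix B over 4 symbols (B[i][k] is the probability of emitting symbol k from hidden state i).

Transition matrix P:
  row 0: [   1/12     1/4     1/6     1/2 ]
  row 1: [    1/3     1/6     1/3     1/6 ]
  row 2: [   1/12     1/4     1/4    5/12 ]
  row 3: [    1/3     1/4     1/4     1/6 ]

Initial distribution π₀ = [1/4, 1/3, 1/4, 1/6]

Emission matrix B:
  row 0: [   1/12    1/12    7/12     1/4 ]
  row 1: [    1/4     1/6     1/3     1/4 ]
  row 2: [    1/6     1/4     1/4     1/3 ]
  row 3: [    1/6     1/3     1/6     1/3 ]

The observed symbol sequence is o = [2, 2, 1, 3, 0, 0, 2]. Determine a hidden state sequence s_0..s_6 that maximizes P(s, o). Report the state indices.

t=0: δ = [1.458e-01, 1.111e-01, 6.250e-02, 2.778e-02]  (obs o_0=2)
t=1: δ = [2.160e-02, 1.215e-02, 9.259e-03, 1.215e-02]  ψ = [1, 0, 1, 0]  (obs o_1=2)
t=2: δ = [3.376e-04, 9.002e-04, 1.013e-03, 3.601e-03]  ψ = [1, 0, 1, 0]  (obs o_2=1)
t=3: δ = [3.001e-04, 2.251e-04, 3.001e-04, 2.000e-04]  ψ = [3, 3, 3, 3]  (obs o_3=3)
t=4: δ = [6.251e-06, 1.875e-05, 1.250e-05, 2.501e-05]  ψ = [1, 0, 1, 0]  (obs o_4=0)
t=5: δ = [6.946e-07, 1.563e-06, 1.042e-06, 8.683e-07]  ψ = [3, 3, 1, 2]  (obs o_5=0)
t=6: δ = [3.039e-07, 8.683e-08, 1.302e-07, 7.235e-08]  ψ = [1, 1, 1, 2]  (obs o_6=2)
backtrack: best end state = 0; path = [1, 0, 3, 0, 3, 1, 0]

path = [1, 0, 3, 0, 3, 1, 0]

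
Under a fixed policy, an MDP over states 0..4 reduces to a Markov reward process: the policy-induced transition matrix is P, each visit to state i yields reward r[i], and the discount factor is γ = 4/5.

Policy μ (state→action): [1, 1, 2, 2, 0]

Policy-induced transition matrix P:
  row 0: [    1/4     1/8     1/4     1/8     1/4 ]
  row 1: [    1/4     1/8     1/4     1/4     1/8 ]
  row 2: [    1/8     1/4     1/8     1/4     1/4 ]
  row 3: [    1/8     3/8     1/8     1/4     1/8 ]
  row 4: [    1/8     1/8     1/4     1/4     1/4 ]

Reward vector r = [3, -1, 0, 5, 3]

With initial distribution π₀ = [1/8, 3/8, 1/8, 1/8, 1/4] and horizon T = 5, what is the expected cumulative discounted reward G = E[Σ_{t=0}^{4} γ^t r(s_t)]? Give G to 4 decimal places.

t=0: π = [0.1250, 0.3750, 0.1250, 0.1250, 0.2500], E[r] = 1.3750, γ^t·E[r] = 1.375000, running G = 1.375000
t=1: π = [0.1875, 0.1719, 0.2188, 0.2344, 0.1875], E[r] = 2.1250, γ^t·E[r] = 1.700000, running G = 3.075000
t=2: π = [0.1699, 0.2109, 0.1934, 0.2266, 0.1992], E[r] = 2.0293, γ^t·E[r] = 1.298750, running G = 4.373750
t=3: π = [0.1726, 0.2058, 0.1975, 0.2288, 0.1953], E[r] = 2.0417, γ^t·E[r] = 1.045375, running G = 5.419125
t=4: π = [0.1723, 0.2069, 0.1967, 0.2284, 0.1957], E[r] = 2.0392, γ^t·E[r] = 0.835250, running G = 6.254375

G = 6.2544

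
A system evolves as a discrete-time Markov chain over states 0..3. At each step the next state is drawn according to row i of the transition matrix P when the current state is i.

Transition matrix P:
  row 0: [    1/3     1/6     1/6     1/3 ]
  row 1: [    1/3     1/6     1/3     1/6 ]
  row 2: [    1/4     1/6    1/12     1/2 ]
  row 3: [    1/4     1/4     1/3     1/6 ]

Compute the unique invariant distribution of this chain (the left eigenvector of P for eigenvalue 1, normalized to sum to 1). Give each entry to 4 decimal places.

Balance equations π_j = Σ_i π_i·P[i][j]:
  π_0 = 1/3·π_0 + 1/3·π_1 + 1/4·π_2 + 1/4·π_3
  π_1 = 1/6·π_0 + 1/6·π_1 + 1/6·π_2 + 1/4·π_3
  π_2 = 1/6·π_0 + 1/3·π_1 + 1/12·π_2 + 1/3·π_3
  normalize: π_0 + π_1 + π_2 + π_3 = 1
Solving the linear system gives exactly π = [313/1079, 206/1079, 246/1079, 314/1079].

π = [0.2901, 0.1909, 0.2280, 0.2910]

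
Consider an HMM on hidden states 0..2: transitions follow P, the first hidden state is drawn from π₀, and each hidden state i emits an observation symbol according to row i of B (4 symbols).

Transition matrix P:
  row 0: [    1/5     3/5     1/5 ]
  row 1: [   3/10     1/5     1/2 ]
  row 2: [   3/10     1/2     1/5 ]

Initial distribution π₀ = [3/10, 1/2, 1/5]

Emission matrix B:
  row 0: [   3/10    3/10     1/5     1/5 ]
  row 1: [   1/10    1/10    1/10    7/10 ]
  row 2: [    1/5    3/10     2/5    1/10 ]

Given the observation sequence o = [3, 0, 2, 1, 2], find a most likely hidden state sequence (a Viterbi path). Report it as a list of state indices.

path = [1, 2, 2, 1, 2]

t=0: δ = [6.000e-02, 3.500e-01, 2.000e-02]  (obs o_0=3)
t=1: δ = [3.150e-02, 7.000e-03, 3.500e-02]  ψ = [1, 1, 1]  (obs o_1=0)
t=2: δ = [2.100e-03, 1.890e-03, 2.800e-03]  ψ = [2, 0, 2]  (obs o_2=2)
t=3: δ = [2.520e-04, 1.400e-04, 2.835e-04]  ψ = [2, 2, 1]  (obs o_3=1)
t=4: δ = [1.701e-05, 1.512e-05, 2.800e-05]  ψ = [2, 0, 1]  (obs o_4=2)
backtrack: best end state = 2; path = [1, 2, 2, 1, 2]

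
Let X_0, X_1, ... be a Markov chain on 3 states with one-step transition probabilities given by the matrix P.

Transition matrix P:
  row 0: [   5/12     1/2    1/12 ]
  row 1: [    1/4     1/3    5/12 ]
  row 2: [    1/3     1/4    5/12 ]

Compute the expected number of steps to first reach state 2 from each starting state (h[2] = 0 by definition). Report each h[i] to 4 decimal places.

h = [4.4211, 3.1579, 0.0000]

First-step conditioning: h[2] = 0; for i ≠ 2, h[i] = 1 + Σ_k P[i][k]·h[k].
  h[0] = 1 + 5/12·h[0] + 1/2·h[1]
  h[1] = 1 + 1/4·h[0] + 1/3·h[1]
Solving the 2×2 linear system over states ≠ 2 gives exactly h = [84/19, 60/19, 0] (h[2] = 0 is the target).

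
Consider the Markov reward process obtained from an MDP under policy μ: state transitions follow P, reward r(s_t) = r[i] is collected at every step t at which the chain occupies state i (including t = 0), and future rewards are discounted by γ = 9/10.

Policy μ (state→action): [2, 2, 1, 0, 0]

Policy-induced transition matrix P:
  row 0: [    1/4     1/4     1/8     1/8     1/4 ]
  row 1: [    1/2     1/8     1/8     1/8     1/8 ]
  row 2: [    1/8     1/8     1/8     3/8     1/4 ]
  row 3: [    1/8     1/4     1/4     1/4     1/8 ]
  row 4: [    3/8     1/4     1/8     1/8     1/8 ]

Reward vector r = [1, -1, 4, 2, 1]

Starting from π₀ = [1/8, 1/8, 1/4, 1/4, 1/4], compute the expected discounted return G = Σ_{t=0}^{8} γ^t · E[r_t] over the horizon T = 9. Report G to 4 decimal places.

t=0: π = [0.1250, 0.1250, 0.2500, 0.2500, 0.2500], E[r] = 1.7500, γ^t·E[r] = 1.750000, running G = 1.750000
t=1: π = [0.2500, 0.2031, 0.1563, 0.2188, 0.1719], E[r] = 1.2813, γ^t·E[r] = 1.153125, running G = 2.903125
t=2: π = [0.2754, 0.2051, 0.1523, 0.1914, 0.1758], E[r] = 1.2383, γ^t·E[r] = 1.003008, running G = 3.906133
t=3: π = [0.2803, 0.2053, 0.1489, 0.1870, 0.1785], E[r] = 1.2231, γ^t·E[r] = 0.891672, running G = 4.797805
t=4: π = [0.2816, 0.2057, 0.1484, 0.1856, 0.1786], E[r] = 1.2193, γ^t·E[r] = 0.799982, running G = 5.597787
t=5: π = [0.2820, 0.2057, 0.1482, 0.1853, 0.1788], E[r] = 1.2184, γ^t·E[r] = 0.719466, running G = 6.317253
t=6: π = [0.2821, 0.2058, 0.1482, 0.1852, 0.1788], E[r] = 1.2182, γ^t·E[r] = 0.647392, running G = 6.964646
t=7: π = [0.2821, 0.2058, 0.1482, 0.1852, 0.1788], E[r] = 1.2181, γ^t·E[r] = 0.582626, running G = 7.547272
t=8: π = [0.2821, 0.2058, 0.1481, 0.1852, 0.1788], E[r] = 1.2181, γ^t·E[r] = 0.524357, running G = 8.071629

G = 8.0716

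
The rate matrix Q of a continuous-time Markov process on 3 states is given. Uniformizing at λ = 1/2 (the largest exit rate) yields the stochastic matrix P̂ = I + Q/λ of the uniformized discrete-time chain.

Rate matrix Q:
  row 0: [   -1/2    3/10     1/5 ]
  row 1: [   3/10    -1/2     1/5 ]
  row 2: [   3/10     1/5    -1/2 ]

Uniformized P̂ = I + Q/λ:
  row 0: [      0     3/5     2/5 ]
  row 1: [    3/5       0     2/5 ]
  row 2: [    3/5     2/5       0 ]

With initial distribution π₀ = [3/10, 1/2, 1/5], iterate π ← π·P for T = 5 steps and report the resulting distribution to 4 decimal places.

t=0: π = [0.3000, 0.5000, 0.2000]
t=1: π = [0.4200, 0.2600, 0.3200]
t=2: π = [0.3480, 0.3800, 0.2720]
t=3: π = [0.3912, 0.3176, 0.2912]
t=4: π = [0.3653, 0.3512, 0.2835]
t=5: π = [0.3808, 0.3326, 0.2866]

π = [0.3808, 0.3326, 0.2866]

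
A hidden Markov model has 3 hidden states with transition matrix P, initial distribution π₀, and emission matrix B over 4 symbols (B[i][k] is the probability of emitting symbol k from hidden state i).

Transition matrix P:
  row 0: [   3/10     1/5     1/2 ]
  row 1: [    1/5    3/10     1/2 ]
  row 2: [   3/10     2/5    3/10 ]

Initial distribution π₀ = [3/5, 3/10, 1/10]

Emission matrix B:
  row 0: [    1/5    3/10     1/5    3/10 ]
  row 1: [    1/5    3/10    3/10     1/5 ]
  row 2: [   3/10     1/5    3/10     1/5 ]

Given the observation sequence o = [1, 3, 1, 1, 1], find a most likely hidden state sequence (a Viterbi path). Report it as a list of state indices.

t=0: δ = [1.800e-01, 9.000e-02, 2.000e-02]  (obs o_0=1)
t=1: δ = [1.620e-02, 7.200e-03, 1.800e-02]  ψ = [0, 0, 0]  (obs o_1=3)
t=2: δ = [1.620e-03, 2.160e-03, 1.620e-03]  ψ = [2, 2, 0]  (obs o_2=1)
t=3: δ = [1.458e-04, 1.944e-04, 2.160e-04]  ψ = [0, 1, 1]  (obs o_3=1)
t=4: δ = [1.944e-05, 2.592e-05, 1.944e-05]  ψ = [2, 2, 1]  (obs o_4=1)
backtrack: best end state = 1; path = [0, 2, 1, 2, 1]

path = [0, 2, 1, 2, 1]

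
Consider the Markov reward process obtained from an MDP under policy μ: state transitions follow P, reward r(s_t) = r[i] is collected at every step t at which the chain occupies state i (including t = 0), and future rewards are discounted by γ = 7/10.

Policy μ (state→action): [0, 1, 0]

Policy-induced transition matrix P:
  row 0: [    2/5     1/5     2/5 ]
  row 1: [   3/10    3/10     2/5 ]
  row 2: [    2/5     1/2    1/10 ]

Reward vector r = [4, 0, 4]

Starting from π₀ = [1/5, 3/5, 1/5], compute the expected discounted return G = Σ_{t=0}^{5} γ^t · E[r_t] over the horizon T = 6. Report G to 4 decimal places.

G = 6.8404

t=0: π = [0.2000, 0.6000, 0.2000], E[r] = 1.6000, γ^t·E[r] = 1.600000, running G = 1.600000
t=1: π = [0.3400, 0.3200, 0.3400], E[r] = 2.7200, γ^t·E[r] = 1.904000, running G = 3.504000
t=2: π = [0.3680, 0.3340, 0.2980], E[r] = 2.6640, γ^t·E[r] = 1.305360, running G = 4.809360
t=3: π = [0.3666, 0.3228, 0.3106], E[r] = 2.7088, γ^t·E[r] = 0.929118, running G = 5.738478
t=4: π = [0.3677, 0.3255, 0.3068], E[r] = 2.6982, γ^t·E[r] = 0.647828, running G = 6.386307
t=5: π = [0.3675, 0.3246, 0.3080], E[r] = 2.7016, γ^t·E[r] = 0.454063, running G = 6.840370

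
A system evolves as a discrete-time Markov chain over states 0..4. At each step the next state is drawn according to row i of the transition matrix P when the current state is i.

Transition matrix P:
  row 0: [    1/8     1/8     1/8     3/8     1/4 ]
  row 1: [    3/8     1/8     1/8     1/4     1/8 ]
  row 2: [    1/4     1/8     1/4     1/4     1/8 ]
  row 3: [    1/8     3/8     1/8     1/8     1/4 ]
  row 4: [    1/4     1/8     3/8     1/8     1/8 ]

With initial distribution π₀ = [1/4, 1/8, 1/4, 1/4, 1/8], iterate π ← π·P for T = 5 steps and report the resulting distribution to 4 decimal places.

π = [0.2173, 0.1816, 0.1944, 0.2263, 0.1804]

t=0: π = [0.2500, 0.1250, 0.2500, 0.2500, 0.1250]
t=1: π = [0.2031, 0.1875, 0.1875, 0.2344, 0.1875]
t=2: π = [0.2188, 0.1836, 0.1953, 0.2227, 0.1797]
t=3: π = [0.2178, 0.1807, 0.1943, 0.2271, 0.1802]
t=4: π = [0.2170, 0.1818, 0.1943, 0.2263, 0.1806]
t=5: π = [0.2173, 0.1816, 0.1944, 0.2263, 0.1804]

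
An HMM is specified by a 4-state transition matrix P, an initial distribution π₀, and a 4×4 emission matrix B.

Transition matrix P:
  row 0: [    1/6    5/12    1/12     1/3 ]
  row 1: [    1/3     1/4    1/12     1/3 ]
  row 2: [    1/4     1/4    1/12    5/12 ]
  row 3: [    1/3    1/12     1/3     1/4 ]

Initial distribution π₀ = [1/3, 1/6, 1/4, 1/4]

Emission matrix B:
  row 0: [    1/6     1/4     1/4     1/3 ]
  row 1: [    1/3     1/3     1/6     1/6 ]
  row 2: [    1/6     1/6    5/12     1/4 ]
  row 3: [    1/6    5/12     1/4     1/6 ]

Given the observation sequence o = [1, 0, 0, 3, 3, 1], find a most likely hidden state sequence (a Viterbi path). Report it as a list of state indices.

path = [0, 1, 1, 0, 1, 3]

t=0: δ = [8.333e-02, 5.556e-02, 4.167e-02, 1.042e-01]  (obs o_0=1)
t=1: δ = [5.787e-03, 1.157e-02, 5.787e-03, 4.630e-03]  ψ = [3, 0, 3, 0]  (obs o_1=0)
t=2: δ = [6.430e-04, 9.645e-04, 2.572e-04, 6.430e-04]  ψ = [1, 1, 3, 1]  (obs o_2=0)
t=3: δ = [1.072e-04, 4.465e-05, 5.358e-05, 5.358e-05]  ψ = [1, 0, 3, 1]  (obs o_3=3)
t=4: δ = [5.954e-06, 7.442e-06, 4.465e-06, 5.954e-06]  ψ = [0, 0, 3, 0]  (obs o_4=3)
t=5: δ = [6.202e-07, 8.269e-07, 3.308e-07, 1.034e-06]  ψ = [1, 0, 3, 1]  (obs o_5=1)
backtrack: best end state = 3; path = [0, 1, 1, 0, 1, 3]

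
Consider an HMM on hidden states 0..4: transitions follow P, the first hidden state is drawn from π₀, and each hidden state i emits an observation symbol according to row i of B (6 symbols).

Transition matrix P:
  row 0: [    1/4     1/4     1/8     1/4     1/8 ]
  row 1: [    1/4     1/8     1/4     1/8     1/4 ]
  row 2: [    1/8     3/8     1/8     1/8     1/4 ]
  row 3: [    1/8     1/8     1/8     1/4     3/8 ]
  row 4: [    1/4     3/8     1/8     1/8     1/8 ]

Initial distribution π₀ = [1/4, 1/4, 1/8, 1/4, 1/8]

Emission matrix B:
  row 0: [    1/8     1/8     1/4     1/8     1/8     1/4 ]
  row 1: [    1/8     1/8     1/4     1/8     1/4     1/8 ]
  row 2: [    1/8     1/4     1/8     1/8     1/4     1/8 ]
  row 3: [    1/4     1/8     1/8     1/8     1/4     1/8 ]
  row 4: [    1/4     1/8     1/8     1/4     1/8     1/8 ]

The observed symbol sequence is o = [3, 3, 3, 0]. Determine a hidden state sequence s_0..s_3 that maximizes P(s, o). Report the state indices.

t=0: δ = [3.125e-02, 3.125e-02, 1.562e-02, 3.125e-02, 3.125e-02]  (obs o_0=3)
t=1: δ = [9.766e-04, 1.465e-03, 9.766e-04, 9.766e-04, 2.930e-03]  ψ = [0, 4, 1, 0, 3]  (obs o_1=3)
t=2: δ = [9.155e-05, 1.373e-04, 4.578e-05, 4.578e-05, 9.155e-05]  ψ = [4, 4, 1, 4, 1]  (obs o_2=3)
t=3: δ = [4.292e-06, 4.292e-06, 4.292e-06, 5.722e-06, 8.583e-06]  ψ = [1, 4, 1, 0, 1]  (obs o_3=0)
backtrack: best end state = 4; path = [3, 4, 1, 4]

path = [3, 4, 1, 4]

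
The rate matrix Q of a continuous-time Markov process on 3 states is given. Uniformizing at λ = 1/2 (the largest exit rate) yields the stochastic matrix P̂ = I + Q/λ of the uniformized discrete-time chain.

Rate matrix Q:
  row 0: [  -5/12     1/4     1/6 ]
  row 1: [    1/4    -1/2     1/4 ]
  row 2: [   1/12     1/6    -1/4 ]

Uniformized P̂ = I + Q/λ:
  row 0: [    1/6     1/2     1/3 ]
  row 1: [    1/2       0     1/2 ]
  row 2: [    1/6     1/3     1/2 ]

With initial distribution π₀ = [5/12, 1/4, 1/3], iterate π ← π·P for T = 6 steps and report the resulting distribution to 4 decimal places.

π = [0.2613, 0.2820, 0.4567]

t=0: π = [0.4167, 0.2500, 0.3333]
t=1: π = [0.2500, 0.3194, 0.4306]
t=2: π = [0.2731, 0.2685, 0.4583]
t=3: π = [0.2562, 0.2894, 0.4545]
t=4: π = [0.2631, 0.2796, 0.4573]
t=5: π = [0.2599, 0.2840, 0.4561]
t=6: π = [0.2613, 0.2820, 0.4567]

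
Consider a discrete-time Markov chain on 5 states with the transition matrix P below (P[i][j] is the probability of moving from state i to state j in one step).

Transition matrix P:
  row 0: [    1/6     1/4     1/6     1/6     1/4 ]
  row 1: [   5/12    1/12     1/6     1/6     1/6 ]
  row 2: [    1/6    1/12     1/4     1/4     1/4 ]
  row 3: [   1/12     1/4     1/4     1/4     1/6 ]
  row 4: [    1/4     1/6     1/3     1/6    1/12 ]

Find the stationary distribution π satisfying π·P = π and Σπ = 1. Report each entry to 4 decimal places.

π = [0.2072, 0.1674, 0.2344, 0.2031, 0.1878]

Balance equations π_j = Σ_i π_i·P[i][j]:
  π_0 = 1/6·π_0 + 5/12·π_1 + 1/6·π_2 + 1/12·π_3 + 1/4·π_4
  π_1 = 1/4·π_0 + 1/12·π_1 + 1/12·π_2 + 1/4·π_3 + 1/6·π_4
  π_2 = 1/6·π_0 + 1/6·π_1 + 1/4·π_2 + 1/4·π_3 + 1/3·π_4
  π_3 = 1/6·π_0 + 1/6·π_1 + 1/4·π_2 + 1/4·π_3 + 1/6·π_4
  normalize: π_0 + π_1 + π_2 + π_3 + π_4 = 1
Solving the linear system gives exactly π = [2423/11692, 1957/11692, 2741/11692, 2375/11692, 549/2923].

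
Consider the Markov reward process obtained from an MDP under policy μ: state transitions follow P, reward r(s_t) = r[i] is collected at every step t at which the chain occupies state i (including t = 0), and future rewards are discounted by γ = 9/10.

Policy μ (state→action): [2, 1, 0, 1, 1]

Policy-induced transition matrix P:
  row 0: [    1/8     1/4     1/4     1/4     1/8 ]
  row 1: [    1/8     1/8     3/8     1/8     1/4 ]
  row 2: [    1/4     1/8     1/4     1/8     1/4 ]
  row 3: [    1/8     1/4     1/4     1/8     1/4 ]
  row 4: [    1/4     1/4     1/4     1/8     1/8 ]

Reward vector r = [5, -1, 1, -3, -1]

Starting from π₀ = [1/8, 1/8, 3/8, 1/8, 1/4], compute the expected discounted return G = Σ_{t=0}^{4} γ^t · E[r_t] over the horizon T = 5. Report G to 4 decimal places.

G = 1.4493

t=0: π = [0.1250, 0.1250, 0.3750, 0.1250, 0.2500], E[r] = 0.2500, γ^t·E[r] = 0.250000, running G = 0.250000
t=1: π = [0.2031, 0.1875, 0.2656, 0.1406, 0.2031], E[r] = 0.4688, γ^t·E[r] = 0.421875, running G = 0.671875
t=2: π = [0.1836, 0.1934, 0.2734, 0.1504, 0.1992], E[r] = 0.3477, γ^t·E[r] = 0.281602, running G = 0.953477
t=3: π = [0.1841, 0.1917, 0.2742, 0.1479, 0.2021], E[r] = 0.3569, γ^t·E[r] = 0.260205, running G = 1.213681
t=4: π = [0.1845, 0.1918, 0.2740, 0.1480, 0.2017], E[r] = 0.3591, γ^t·E[r] = 0.235626, running G = 1.449307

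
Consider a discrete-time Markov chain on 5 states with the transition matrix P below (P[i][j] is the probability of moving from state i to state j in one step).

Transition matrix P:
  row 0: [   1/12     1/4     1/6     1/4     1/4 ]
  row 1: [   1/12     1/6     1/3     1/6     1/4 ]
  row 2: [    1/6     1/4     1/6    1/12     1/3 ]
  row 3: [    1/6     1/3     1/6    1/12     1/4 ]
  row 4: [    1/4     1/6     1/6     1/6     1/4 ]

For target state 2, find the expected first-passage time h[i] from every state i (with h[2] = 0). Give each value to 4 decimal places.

First-step conditioning: h[2] = 0; for i ≠ 2, h[i] = 1 + Σ_k P[i][k]·h[k].
  h[0] = 1 + 1/12·h[0] + 1/4·h[1] + 1/4·h[3] + 1/4·h[4]
  h[1] = 1 + 1/12·h[0] + 1/6·h[1] + 1/6·h[3] + 1/4·h[4]
  h[3] = 1 + 1/6·h[0] + 1/3·h[1] + 1/12·h[3] + 1/4·h[4]
  h[4] = 1 + 1/4·h[0] + 1/6·h[1] + 1/6·h[3] + 1/4·h[4]
Solving the 4×4 linear system over states ≠ 2 gives exactly h = [1464/299, 1240/299, 0, 1448/299, 1484/299] (h[2] = 0 is the target).

h = [4.8963, 4.1472, 0.0000, 4.8428, 4.9632]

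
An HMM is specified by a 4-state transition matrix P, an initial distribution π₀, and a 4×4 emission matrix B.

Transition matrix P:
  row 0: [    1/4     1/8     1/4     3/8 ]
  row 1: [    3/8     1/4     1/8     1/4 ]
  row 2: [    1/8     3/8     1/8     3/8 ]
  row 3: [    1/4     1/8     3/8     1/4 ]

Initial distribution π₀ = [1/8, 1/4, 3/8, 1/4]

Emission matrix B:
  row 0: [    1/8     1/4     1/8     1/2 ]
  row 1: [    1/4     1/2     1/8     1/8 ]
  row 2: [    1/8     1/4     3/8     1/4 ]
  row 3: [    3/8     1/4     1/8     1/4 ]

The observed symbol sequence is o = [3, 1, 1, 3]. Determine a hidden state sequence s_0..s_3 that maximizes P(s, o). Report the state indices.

t=0: δ = [6.250e-02, 3.125e-02, 9.375e-02, 6.250e-02]  (obs o_0=3)
t=1: δ = [3.906e-03, 1.758e-02, 5.859e-03, 8.789e-03]  ψ = [0, 2, 3, 2]  (obs o_1=1)
t=2: δ = [1.648e-03, 2.197e-03, 8.240e-04, 1.099e-03]  ψ = [1, 1, 3, 1]  (obs o_2=1)
t=3: δ = [4.120e-04, 6.866e-05, 1.030e-04, 1.545e-04]  ψ = [1, 1, 0, 0]  (obs o_3=3)
backtrack: best end state = 0; path = [2, 1, 1, 0]

path = [2, 1, 1, 0]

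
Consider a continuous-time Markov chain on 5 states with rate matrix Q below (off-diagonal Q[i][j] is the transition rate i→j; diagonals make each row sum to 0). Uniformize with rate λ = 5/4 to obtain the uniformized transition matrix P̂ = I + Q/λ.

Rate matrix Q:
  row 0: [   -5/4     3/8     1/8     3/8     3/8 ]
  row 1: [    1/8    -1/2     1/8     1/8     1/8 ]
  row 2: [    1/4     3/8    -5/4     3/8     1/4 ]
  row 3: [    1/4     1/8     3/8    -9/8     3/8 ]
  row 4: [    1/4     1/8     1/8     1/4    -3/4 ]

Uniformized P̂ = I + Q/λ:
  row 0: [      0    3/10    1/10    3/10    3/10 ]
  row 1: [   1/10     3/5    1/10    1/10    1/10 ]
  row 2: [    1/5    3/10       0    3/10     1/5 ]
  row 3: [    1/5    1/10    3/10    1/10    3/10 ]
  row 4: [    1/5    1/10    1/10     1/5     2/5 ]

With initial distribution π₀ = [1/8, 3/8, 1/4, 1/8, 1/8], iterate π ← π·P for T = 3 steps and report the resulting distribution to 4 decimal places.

π = [0.1399, 0.3171, 0.1210, 0.1766, 0.2454]

t=0: π = [0.1250, 0.3750, 0.2500, 0.1250, 0.1250]
t=1: π = [0.1375, 0.3625, 0.1000, 0.1875, 0.2125]
t=2: π = [0.1363, 0.3288, 0.1275, 0.1688, 0.2388]
t=3: π = [0.1399, 0.3171, 0.1210, 0.1766, 0.2454]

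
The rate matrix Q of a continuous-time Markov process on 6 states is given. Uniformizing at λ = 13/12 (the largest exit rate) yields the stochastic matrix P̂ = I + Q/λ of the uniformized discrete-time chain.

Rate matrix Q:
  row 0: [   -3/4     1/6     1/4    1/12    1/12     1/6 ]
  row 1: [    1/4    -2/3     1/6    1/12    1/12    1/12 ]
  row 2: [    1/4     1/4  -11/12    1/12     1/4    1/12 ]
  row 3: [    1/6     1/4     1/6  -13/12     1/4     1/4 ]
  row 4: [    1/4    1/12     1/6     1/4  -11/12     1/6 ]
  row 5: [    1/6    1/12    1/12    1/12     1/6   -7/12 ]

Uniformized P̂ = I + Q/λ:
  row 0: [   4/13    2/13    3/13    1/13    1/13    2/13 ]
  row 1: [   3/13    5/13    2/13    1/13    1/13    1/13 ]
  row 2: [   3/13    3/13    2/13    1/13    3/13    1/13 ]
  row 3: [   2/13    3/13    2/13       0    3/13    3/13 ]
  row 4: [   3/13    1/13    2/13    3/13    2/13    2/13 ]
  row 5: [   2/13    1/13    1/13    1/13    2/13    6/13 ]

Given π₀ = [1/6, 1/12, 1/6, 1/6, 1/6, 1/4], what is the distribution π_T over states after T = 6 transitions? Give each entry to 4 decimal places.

π = [0.2262, 0.1911, 0.1563, 0.0916, 0.1408, 0.1940]

t=0: π = [0.1667, 0.0833, 0.1667, 0.1667, 0.1667, 0.2500]
t=1: π = [0.2115, 0.1667, 0.1474, 0.0897, 0.1603, 0.2244]
t=2: π = [0.2229, 0.1810, 0.1529, 0.0947, 0.1430, 0.2056]
t=3: π = [0.2248, 0.1878, 0.1552, 0.0916, 0.1418, 0.1987]
t=4: π = [0.2257, 0.1900, 0.1559, 0.0917, 0.1411, 0.1957]
t=5: π = [0.2260, 0.1908, 0.1562, 0.0916, 0.1409, 0.1945]
t=6: π = [0.2262, 0.1911, 0.1563, 0.0916, 0.1408, 0.1940]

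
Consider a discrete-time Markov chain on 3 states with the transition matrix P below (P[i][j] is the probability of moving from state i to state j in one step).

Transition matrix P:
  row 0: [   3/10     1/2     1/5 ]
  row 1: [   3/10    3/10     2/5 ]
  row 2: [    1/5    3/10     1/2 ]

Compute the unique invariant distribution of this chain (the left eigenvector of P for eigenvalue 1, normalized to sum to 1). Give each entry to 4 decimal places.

Balance equations π_j = Σ_i π_i·P[i][j]:
  π_0 = 3/10·π_0 + 3/10·π_1 + 1/5·π_2
  π_1 = 1/2·π_0 + 3/10·π_1 + 3/10·π_2
  normalize: π_0 + π_1 + π_2 = 1
Solving the linear system gives exactly π = [23/88, 31/88, 17/44].

π = [0.2614, 0.3523, 0.3864]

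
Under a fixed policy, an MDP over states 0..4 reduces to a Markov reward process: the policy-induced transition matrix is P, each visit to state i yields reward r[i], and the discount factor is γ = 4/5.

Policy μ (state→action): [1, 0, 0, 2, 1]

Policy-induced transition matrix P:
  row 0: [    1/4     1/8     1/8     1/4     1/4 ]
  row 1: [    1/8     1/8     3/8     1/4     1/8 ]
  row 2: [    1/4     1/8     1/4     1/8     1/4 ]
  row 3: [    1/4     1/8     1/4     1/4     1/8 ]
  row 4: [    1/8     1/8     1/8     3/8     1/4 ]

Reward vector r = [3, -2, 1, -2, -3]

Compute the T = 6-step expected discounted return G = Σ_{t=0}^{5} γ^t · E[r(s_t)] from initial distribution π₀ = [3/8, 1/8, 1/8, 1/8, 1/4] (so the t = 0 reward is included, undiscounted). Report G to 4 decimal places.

G = -1.4929

t=0: π = [0.3750, 0.1250, 0.1250, 0.1250, 0.2500], E[r] = 0.0000, γ^t·E[r] = 0.000000, running G = 0.000000
t=1: π = [0.2031, 0.1250, 0.1875, 0.2656, 0.2188], E[r] = -0.6406, γ^t·E[r] = -0.512500, running G = -0.512500
t=2: π = [0.2070, 0.1250, 0.2129, 0.2539, 0.2012], E[r] = -0.5273, γ^t·E[r] = -0.337500, running G = -0.850000
t=3: π = [0.2092, 0.1250, 0.2146, 0.2485, 0.2026], E[r] = -0.5127, γ^t·E[r] = -0.262500, running G = -1.112500
t=4: π = [0.2090, 0.1250, 0.2141, 0.2485, 0.2033], E[r] = -0.5157, γ^t·E[r] = -0.211213, running G = -1.323713
t=5: π = [0.2090, 0.1250, 0.2141, 0.2486, 0.2033], E[r] = -0.5163, γ^t·E[r] = -0.169169, running G = -1.492881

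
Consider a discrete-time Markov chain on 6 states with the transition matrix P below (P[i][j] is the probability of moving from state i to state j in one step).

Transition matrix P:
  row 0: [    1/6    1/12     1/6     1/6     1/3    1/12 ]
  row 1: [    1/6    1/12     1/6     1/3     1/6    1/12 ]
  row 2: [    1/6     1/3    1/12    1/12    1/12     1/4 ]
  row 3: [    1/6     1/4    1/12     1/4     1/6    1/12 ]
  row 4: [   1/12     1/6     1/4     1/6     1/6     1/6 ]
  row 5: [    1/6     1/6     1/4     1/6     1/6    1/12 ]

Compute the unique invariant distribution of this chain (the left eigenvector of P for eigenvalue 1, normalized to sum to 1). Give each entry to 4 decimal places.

Balance equations π_j = Σ_i π_i·P[i][j]:
  π_0 = 1/6·π_0 + 1/6·π_1 + 1/6·π_2 + 1/6·π_3 + 1/12·π_4 + 1/6·π_5
  π_1 = 1/12·π_0 + 1/12·π_1 + 1/3·π_2 + 1/4·π_3 + 1/6·π_4 + 1/6·π_5
  π_2 = 1/6·π_0 + 1/6·π_1 + 1/12·π_2 + 1/12·π_3 + 1/4·π_4 + 1/4·π_5
  π_3 = 1/6·π_0 + 1/3·π_1 + 1/12·π_2 + 1/4·π_3 + 1/6·π_4 + 1/6·π_5
  π_4 = 1/3·π_0 + 1/6·π_1 + 1/12·π_2 + 1/6·π_3 + 1/6·π_4 + 1/6·π_5
  normalize: π_0 + π_1 + π_2 + π_3 + π_4 + π_5 = 1
Solving the linear system gives exactly π = [14611/96256, 52691/288768, 7787/48128, 14459/72192, 4295/24064, 18073/144384].

π = [0.1518, 0.1825, 0.1618, 0.2003, 0.1785, 0.1252]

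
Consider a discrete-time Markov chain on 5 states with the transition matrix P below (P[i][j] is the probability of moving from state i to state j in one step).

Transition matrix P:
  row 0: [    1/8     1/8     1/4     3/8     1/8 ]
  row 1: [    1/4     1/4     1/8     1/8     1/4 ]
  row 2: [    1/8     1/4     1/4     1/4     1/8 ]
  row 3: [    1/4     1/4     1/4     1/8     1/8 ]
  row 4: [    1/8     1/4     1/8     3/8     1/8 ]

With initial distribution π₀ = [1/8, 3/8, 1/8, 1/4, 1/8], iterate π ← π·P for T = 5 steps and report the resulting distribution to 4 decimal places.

t=0: π = [0.1250, 0.3750, 0.1250, 0.2500, 0.1250]
t=1: π = [0.2031, 0.2344, 0.1875, 0.2031, 0.1719]
t=2: π = [0.1797, 0.2246, 0.1992, 0.2422, 0.1543]
t=3: π = [0.1833, 0.2275, 0.2026, 0.2334, 0.1531]
t=4: π = [0.1826, 0.2271, 0.2024, 0.2344, 0.1534]
t=5: π = [0.1827, 0.2272, 0.2024, 0.2343, 0.1534]

π = [0.1827, 0.2272, 0.2024, 0.2343, 0.1534]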